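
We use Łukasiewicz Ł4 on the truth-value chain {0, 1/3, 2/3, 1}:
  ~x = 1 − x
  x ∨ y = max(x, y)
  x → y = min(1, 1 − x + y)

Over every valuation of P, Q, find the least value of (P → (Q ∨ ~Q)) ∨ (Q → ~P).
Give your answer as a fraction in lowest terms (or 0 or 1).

Take P = 1, Q = 1/3:
~Q = ~1/3 = 2/3
Q ∨ ~Q = 1/3 ∨ 2/3 = 2/3
P → (Q ∨ ~Q) = 1 → 2/3 = 2/3
~P = ~1 = 0
Q → ~P = 1/3 → 0 = 2/3
(P → (Q ∨ ~Q)) ∨ (Q → ~P) = 2/3 ∨ 2/3 = 2/3
No assignment yields a value below 2/3, so this is the minimum.

2/3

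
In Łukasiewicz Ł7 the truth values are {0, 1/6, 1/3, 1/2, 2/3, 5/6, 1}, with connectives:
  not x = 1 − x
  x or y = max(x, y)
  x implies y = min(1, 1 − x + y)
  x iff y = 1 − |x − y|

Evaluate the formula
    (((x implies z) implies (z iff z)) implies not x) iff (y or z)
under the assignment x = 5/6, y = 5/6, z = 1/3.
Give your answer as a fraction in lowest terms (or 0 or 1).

1/3

x implies z = 5/6 implies 1/3 = 1/2
z iff z = 1/3 iff 1/3 = 1
(x implies z) implies (z iff z) = 1/2 implies 1 = 1
not x = not 5/6 = 1/6
((x implies z) implies (z iff z)) implies not x = 1 implies 1/6 = 1/6
y or z = 5/6 or 1/3 = 5/6
(((x implies z) implies (z iff z)) implies not x) iff (y or z) = 1/6 iff 5/6 = 1/3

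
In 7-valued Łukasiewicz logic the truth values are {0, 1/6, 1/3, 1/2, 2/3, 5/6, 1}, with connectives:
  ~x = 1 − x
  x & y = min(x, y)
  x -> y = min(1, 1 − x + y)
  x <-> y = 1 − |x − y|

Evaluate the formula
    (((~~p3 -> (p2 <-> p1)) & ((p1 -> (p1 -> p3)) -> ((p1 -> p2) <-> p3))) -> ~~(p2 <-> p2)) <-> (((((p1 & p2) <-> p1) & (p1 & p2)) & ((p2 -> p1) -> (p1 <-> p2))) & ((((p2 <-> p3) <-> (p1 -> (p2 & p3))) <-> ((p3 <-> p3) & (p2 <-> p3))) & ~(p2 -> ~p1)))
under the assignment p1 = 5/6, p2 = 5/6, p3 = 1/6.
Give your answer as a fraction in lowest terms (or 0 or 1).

~p3 = ~1/6 = 5/6
~~p3 = ~5/6 = 1/6
p2 <-> p1 = 5/6 <-> 5/6 = 1
~~p3 -> (p2 <-> p1) = 1/6 -> 1 = 1
p1 -> p3 = 5/6 -> 1/6 = 1/3
p1 -> (p1 -> p3) = 5/6 -> 1/3 = 1/2
p1 -> p2 = 5/6 -> 5/6 = 1
(p1 -> p2) <-> p3 = 1 <-> 1/6 = 1/6
(p1 -> (p1 -> p3)) -> ((p1 -> p2) <-> p3) = 1/2 -> 1/6 = 2/3
(~~p3 -> (p2 <-> p1)) & ((p1 -> (p1 -> p3)) -> ((p1 -> p2) <-> p3)) = 1 & 2/3 = 2/3
p2 <-> p2 = 5/6 <-> 5/6 = 1
~(p2 <-> p2) = ~1 = 0
~~(p2 <-> p2) = ~0 = 1
((~~p3 -> (p2 <-> p1)) & ((p1 -> (p1 -> p3)) -> ((p1 -> p2) <-> p3))) -> ~~(p2 <-> p2) = 2/3 -> 1 = 1
p1 & p2 = 5/6 & 5/6 = 5/6
(p1 & p2) <-> p1 = 5/6 <-> 5/6 = 1
p1 & p2 = 5/6 & 5/6 = 5/6
((p1 & p2) <-> p1) & (p1 & p2) = 1 & 5/6 = 5/6
p2 -> p1 = 5/6 -> 5/6 = 1
p1 <-> p2 = 5/6 <-> 5/6 = 1
(p2 -> p1) -> (p1 <-> p2) = 1 -> 1 = 1
(((p1 & p2) <-> p1) & (p1 & p2)) & ((p2 -> p1) -> (p1 <-> p2)) = 5/6 & 1 = 5/6
p2 <-> p3 = 5/6 <-> 1/6 = 1/3
p2 & p3 = 5/6 & 1/6 = 1/6
p1 -> (p2 & p3) = 5/6 -> 1/6 = 1/3
(p2 <-> p3) <-> (p1 -> (p2 & p3)) = 1/3 <-> 1/3 = 1
p3 <-> p3 = 1/6 <-> 1/6 = 1
p2 <-> p3 = 5/6 <-> 1/6 = 1/3
(p3 <-> p3) & (p2 <-> p3) = 1 & 1/3 = 1/3
((p2 <-> p3) <-> (p1 -> (p2 & p3))) <-> ((p3 <-> p3) & (p2 <-> p3)) = 1 <-> 1/3 = 1/3
~p1 = ~5/6 = 1/6
p2 -> ~p1 = 5/6 -> 1/6 = 1/3
~(p2 -> ~p1) = ~1/3 = 2/3
(((p2 <-> p3) <-> (p1 -> (p2 & p3))) <-> ((p3 <-> p3) & (p2 <-> p3))) & ~(p2 -> ~p1) = 1/3 & 2/3 = 1/3
((((p1 & p2) <-> p1) & (p1 & p2)) & ((p2 -> p1) -> (p1 <-> p2))) & ((((p2 <-> p3) <-> (p1 -> (p2 & p3))) <-> ((p3 <-> p3) & (p2 <-> p3))) & ~(p2 -> ~p1)) = 5/6 & 1/3 = 1/3
(((~~p3 -> (p2 <-> p1)) & ((p1 -> (p1 -> p3)) -> ((p1 -> p2) <-> p3))) -> ~~(p2 <-> p2)) <-> (((((p1 & p2) <-> p1) & (p1 & p2)) & ((p2 -> p1) -> (p1 <-> p2))) & ((((p2 <-> p3) <-> (p1 -> (p2 & p3))) <-> ((p3 <-> p3) & (p2 <-> p3))) & ~(p2 -> ~p1))) = 1 <-> 1/3 = 1/3

1/3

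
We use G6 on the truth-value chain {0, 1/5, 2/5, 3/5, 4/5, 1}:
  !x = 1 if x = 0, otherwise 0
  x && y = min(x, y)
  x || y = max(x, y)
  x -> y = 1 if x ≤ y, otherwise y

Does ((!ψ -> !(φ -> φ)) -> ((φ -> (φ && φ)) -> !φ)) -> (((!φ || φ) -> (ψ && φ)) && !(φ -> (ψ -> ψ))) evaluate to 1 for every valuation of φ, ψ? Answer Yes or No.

No

Counterexample: take φ = 0, ψ = 0.
!ψ = !0 = 1
φ -> φ = 0 -> 0 = 1
!(φ -> φ) = !1 = 0
!ψ -> !(φ -> φ) = 1 -> 0 = 0
φ && φ = 0 && 0 = 0
φ -> (φ && φ) = 0 -> 0 = 1
!φ = !0 = 1
(φ -> (φ && φ)) -> !φ = 1 -> 1 = 1
(!ψ -> !(φ -> φ)) -> ((φ -> (φ && φ)) -> !φ) = 0 -> 1 = 1
!φ = !0 = 1
!φ || φ = 1 || 0 = 1
ψ && φ = 0 && 0 = 0
(!φ || φ) -> (ψ && φ) = 1 -> 0 = 0
ψ -> ψ = 0 -> 0 = 1
φ -> (ψ -> ψ) = 0 -> 1 = 1
!(φ -> (ψ -> ψ)) = !1 = 0
((!φ || φ) -> (ψ && φ)) && !(φ -> (ψ -> ψ)) = 0 && 0 = 0
((!ψ -> !(φ -> φ)) -> ((φ -> (φ && φ)) -> !φ)) -> (((!φ || φ) -> (ψ && φ)) && !(φ -> (ψ -> ψ))) = 1 -> 0 = 0
This gives 0 ≠ 1.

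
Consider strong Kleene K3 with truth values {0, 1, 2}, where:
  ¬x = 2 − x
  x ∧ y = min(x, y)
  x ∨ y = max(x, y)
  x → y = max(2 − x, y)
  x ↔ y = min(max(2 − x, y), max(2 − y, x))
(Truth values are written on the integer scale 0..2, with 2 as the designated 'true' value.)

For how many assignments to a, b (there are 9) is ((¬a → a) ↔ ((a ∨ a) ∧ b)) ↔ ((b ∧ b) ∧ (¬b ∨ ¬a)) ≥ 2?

2

a = 0, b = 0 ↦ 0  <
a = 0, b = 1 ↦ 1  <
a = 0, b = 2 ↦ 2  ≥
a = 1, b = 0 ↦ 1  <
a = 1, b = 1 ↦ 1  <
a = 1, b = 2 ↦ 1  <
a = 2, b = 0 ↦ 2  ≥
a = 2, b = 1 ↦ 1  <
a = 2, b = 2 ↦ 0  <
So 2 of the 9 assignments meet the threshold.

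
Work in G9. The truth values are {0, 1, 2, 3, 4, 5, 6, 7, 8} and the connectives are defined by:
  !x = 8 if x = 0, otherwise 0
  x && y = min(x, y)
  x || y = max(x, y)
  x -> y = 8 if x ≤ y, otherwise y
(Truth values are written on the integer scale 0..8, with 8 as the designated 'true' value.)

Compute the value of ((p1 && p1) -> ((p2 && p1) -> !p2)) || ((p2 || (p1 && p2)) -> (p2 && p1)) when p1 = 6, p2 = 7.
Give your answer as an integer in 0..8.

6

p1 && p1 = 6 && 6 = 6
p2 && p1 = 7 && 6 = 6
!p2 = !7 = 0
(p2 && p1) -> !p2 = 6 -> 0 = 0
(p1 && p1) -> ((p2 && p1) -> !p2) = 6 -> 0 = 0
p1 && p2 = 6 && 7 = 6
p2 || (p1 && p2) = 7 || 6 = 7
p2 && p1 = 7 && 6 = 6
(p2 || (p1 && p2)) -> (p2 && p1) = 7 -> 6 = 6
((p1 && p1) -> ((p2 && p1) -> !p2)) || ((p2 || (p1 && p2)) -> (p2 && p1)) = 0 || 6 = 6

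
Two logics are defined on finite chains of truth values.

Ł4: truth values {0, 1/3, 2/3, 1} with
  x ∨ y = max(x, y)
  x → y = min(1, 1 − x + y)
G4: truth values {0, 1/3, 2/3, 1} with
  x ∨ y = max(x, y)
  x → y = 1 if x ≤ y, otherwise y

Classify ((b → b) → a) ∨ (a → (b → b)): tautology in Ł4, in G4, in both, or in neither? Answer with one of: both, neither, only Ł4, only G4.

both

In Ł4: every assignment gives 1 — tautology.
In G4: every assignment gives 1 — tautology.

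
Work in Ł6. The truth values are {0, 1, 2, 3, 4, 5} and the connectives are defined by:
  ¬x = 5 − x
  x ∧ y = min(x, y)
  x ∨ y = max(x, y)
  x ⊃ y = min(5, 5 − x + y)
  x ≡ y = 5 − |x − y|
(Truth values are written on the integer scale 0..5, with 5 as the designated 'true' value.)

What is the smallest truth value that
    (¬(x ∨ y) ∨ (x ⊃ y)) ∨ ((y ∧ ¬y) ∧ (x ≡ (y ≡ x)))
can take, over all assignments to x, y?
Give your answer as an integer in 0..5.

Take x = 5, y = 0:
x ∨ y = 5 ∨ 0 = 5
¬(x ∨ y) = ¬5 = 0
x ⊃ y = 5 ⊃ 0 = 0
¬(x ∨ y) ∨ (x ⊃ y) = 0 ∨ 0 = 0
¬y = ¬0 = 5
y ∧ ¬y = 0 ∧ 5 = 0
y ≡ x = 0 ≡ 5 = 0
x ≡ (y ≡ x) = 5 ≡ 0 = 0
(y ∧ ¬y) ∧ (x ≡ (y ≡ x)) = 0 ∧ 0 = 0
(¬(x ∨ y) ∨ (x ⊃ y)) ∨ ((y ∧ ¬y) ∧ (x ≡ (y ≡ x))) = 0 ∨ 0 = 0
No assignment yields a value below 0, so this is the minimum.

0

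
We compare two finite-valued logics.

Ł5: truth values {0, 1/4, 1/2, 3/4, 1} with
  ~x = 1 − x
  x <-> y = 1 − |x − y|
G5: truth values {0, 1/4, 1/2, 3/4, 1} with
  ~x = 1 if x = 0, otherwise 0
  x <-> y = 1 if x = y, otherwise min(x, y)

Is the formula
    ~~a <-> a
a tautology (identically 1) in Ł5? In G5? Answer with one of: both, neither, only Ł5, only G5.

only Ł5

In Ł5: every assignment gives 1 — tautology.
In G5: at a = 1/4 the value is 1/4 — not a tautology.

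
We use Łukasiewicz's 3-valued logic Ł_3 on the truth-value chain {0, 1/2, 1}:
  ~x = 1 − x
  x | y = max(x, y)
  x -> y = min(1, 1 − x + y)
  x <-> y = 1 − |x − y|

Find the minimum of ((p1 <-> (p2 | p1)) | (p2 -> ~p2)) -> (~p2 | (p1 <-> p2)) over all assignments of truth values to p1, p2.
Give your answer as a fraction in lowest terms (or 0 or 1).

Take p1 = 0, p2 = 1/2:
p2 | p1 = 1/2 | 0 = 1/2
p1 <-> (p2 | p1) = 0 <-> 1/2 = 1/2
~p2 = ~1/2 = 1/2
p2 -> ~p2 = 1/2 -> 1/2 = 1
(p1 <-> (p2 | p1)) | (p2 -> ~p2) = 1/2 | 1 = 1
~p2 = ~1/2 = 1/2
p1 <-> p2 = 0 <-> 1/2 = 1/2
~p2 | (p1 <-> p2) = 1/2 | 1/2 = 1/2
((p1 <-> (p2 | p1)) | (p2 -> ~p2)) -> (~p2 | (p1 <-> p2)) = 1 -> 1/2 = 1/2
No assignment yields a value below 1/2, so this is the minimum.

1/2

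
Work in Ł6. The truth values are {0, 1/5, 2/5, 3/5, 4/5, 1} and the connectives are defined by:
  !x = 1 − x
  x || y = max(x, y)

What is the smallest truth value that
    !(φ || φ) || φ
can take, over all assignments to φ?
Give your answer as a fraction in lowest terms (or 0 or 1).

3/5

Take φ = 2/5:
φ || φ = 2/5 || 2/5 = 2/5
!(φ || φ) = !2/5 = 3/5
!(φ || φ) || φ = 3/5 || 2/5 = 3/5
No assignment yields a value below 3/5, so this is the minimum.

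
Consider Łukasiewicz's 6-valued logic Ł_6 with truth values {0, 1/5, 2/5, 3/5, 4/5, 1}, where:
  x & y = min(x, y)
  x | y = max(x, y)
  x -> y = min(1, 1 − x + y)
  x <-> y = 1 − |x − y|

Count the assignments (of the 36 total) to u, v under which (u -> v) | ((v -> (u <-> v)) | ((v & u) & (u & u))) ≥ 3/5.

36

value 1: 36 assignments (counts)
So 36 of the 36 assignments meet the threshold.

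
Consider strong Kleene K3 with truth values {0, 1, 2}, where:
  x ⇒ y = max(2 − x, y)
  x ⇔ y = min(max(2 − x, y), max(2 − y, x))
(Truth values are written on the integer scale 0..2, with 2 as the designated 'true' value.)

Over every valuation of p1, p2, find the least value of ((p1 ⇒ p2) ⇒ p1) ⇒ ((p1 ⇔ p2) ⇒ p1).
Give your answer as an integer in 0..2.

1

Take p1 = 1, p2 = 0:
p1 ⇒ p2 = 1 ⇒ 0 = 1
(p1 ⇒ p2) ⇒ p1 = 1 ⇒ 1 = 1
p1 ⇔ p2 = 1 ⇔ 0 = 1
(p1 ⇔ p2) ⇒ p1 = 1 ⇒ 1 = 1
((p1 ⇒ p2) ⇒ p1) ⇒ ((p1 ⇔ p2) ⇒ p1) = 1 ⇒ 1 = 1
No assignment yields a value below 1, so this is the minimum.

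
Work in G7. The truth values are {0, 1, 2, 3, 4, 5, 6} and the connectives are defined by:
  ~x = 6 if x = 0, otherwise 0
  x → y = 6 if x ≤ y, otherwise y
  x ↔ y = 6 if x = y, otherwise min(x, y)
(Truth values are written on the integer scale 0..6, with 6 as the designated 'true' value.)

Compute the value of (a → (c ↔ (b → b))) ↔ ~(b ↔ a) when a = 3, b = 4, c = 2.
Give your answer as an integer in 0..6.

b → b = 4 → 4 = 6
c ↔ (b → b) = 2 ↔ 6 = 2
a → (c ↔ (b → b)) = 3 → 2 = 2
b ↔ a = 4 ↔ 3 = 3
~(b ↔ a) = ~3 = 0
(a → (c ↔ (b → b))) ↔ ~(b ↔ a) = 2 ↔ 0 = 0

0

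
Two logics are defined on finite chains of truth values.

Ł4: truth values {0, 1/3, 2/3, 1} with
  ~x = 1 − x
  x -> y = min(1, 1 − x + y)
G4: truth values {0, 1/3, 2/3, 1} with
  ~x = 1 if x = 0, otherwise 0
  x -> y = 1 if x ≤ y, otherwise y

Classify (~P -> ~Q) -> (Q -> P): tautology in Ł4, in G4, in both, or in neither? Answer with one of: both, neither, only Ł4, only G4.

In Ł4: every assignment gives 1 — tautology.
In G4: at P = 1/3, Q = 2/3 the value is 1/3 — not a tautology.

only Ł4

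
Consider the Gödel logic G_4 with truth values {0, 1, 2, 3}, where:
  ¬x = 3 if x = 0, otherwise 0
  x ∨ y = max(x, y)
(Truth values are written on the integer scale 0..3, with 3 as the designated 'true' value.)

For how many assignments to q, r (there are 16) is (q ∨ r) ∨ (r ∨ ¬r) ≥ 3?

10

q = 0, r = 0 ↦ 3  ≥
q = 0, r = 1 ↦ 1  <
q = 0, r = 2 ↦ 2  <
q = 0, r = 3 ↦ 3  ≥
q = 1, r = 0 ↦ 3  ≥
q = 1, r = 1 ↦ 1  <
q = 1, r = 2 ↦ 2  <
q = 1, r = 3 ↦ 3  ≥
q = 2, r = 0 ↦ 3  ≥
q = 2, r = 1 ↦ 2  <
q = 2, r = 2 ↦ 2  <
q = 2, r = 3 ↦ 3  ≥
q = 3, r = 0 ↦ 3  ≥
q = 3, r = 1 ↦ 3  ≥
q = 3, r = 2 ↦ 3  ≥
q = 3, r = 3 ↦ 3  ≥
So 10 of the 16 assignments meet the threshold.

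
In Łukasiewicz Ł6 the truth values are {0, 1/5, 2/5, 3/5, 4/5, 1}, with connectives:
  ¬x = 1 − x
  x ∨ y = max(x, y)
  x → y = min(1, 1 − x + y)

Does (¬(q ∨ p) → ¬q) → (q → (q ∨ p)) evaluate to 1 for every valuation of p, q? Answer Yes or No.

Yes

At p = 1/5, q = 1/5, for instance:
q ∨ p = 1/5 ∨ 1/5 = 1/5
¬(q ∨ p) = ¬1/5 = 4/5
¬q = ¬1/5 = 4/5
¬(q ∨ p) → ¬q = 4/5 → 4/5 = 1
q → (q ∨ p) = 1/5 → 1/5 = 1
(¬(q ∨ p) → ¬q) → (q → (q ∨ p)) = 1 → 1 = 1
and checking the remaining 35 assignments likewise gives ≥ 1 in every case.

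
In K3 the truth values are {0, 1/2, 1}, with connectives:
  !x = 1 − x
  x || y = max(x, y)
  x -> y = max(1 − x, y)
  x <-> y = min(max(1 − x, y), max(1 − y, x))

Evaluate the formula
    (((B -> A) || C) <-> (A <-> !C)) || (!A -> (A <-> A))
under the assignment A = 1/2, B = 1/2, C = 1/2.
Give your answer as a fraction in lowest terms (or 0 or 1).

B -> A = 1/2 -> 1/2 = 1/2
(B -> A) || C = 1/2 || 1/2 = 1/2
!C = !1/2 = 1/2
A <-> !C = 1/2 <-> 1/2 = 1/2
((B -> A) || C) <-> (A <-> !C) = 1/2 <-> 1/2 = 1/2
!A = !1/2 = 1/2
A <-> A = 1/2 <-> 1/2 = 1/2
!A -> (A <-> A) = 1/2 -> 1/2 = 1/2
(((B -> A) || C) <-> (A <-> !C)) || (!A -> (A <-> A)) = 1/2 || 1/2 = 1/2

1/2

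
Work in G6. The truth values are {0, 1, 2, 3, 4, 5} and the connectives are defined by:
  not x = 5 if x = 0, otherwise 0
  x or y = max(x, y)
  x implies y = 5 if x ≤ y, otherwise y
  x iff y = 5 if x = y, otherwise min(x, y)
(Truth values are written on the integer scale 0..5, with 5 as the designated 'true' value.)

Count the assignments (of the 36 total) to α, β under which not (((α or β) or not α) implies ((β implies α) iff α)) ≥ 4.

value 5: 1 assignment (counts)
value 0: 35 assignments
So 1 of the 36 assignments meets the threshold.

1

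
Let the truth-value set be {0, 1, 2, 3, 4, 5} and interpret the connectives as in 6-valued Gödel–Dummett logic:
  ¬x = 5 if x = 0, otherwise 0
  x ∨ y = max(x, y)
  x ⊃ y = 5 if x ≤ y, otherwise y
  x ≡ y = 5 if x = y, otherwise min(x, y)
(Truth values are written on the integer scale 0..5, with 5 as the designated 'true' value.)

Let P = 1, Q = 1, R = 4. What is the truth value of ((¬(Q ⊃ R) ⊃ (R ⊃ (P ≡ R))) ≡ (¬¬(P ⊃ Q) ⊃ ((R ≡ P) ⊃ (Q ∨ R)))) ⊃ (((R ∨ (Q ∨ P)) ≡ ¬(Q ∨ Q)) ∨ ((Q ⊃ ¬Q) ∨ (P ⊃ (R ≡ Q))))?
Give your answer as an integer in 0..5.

Q ⊃ R = 1 ⊃ 4 = 5
¬(Q ⊃ R) = ¬5 = 0
P ≡ R = 1 ≡ 4 = 1
R ⊃ (P ≡ R) = 4 ⊃ 1 = 1
¬(Q ⊃ R) ⊃ (R ⊃ (P ≡ R)) = 0 ⊃ 1 = 5
P ⊃ Q = 1 ⊃ 1 = 5
¬(P ⊃ Q) = ¬5 = 0
¬¬(P ⊃ Q) = ¬0 = 5
R ≡ P = 4 ≡ 1 = 1
Q ∨ R = 1 ∨ 4 = 4
(R ≡ P) ⊃ (Q ∨ R) = 1 ⊃ 4 = 5
¬¬(P ⊃ Q) ⊃ ((R ≡ P) ⊃ (Q ∨ R)) = 5 ⊃ 5 = 5
(¬(Q ⊃ R) ⊃ (R ⊃ (P ≡ R))) ≡ (¬¬(P ⊃ Q) ⊃ ((R ≡ P) ⊃ (Q ∨ R))) = 5 ≡ 5 = 5
Q ∨ P = 1 ∨ 1 = 1
R ∨ (Q ∨ P) = 4 ∨ 1 = 4
Q ∨ Q = 1 ∨ 1 = 1
¬(Q ∨ Q) = ¬1 = 0
(R ∨ (Q ∨ P)) ≡ ¬(Q ∨ Q) = 4 ≡ 0 = 0
¬Q = ¬1 = 0
Q ⊃ ¬Q = 1 ⊃ 0 = 0
R ≡ Q = 4 ≡ 1 = 1
P ⊃ (R ≡ Q) = 1 ⊃ 1 = 5
(Q ⊃ ¬Q) ∨ (P ⊃ (R ≡ Q)) = 0 ∨ 5 = 5
((R ∨ (Q ∨ P)) ≡ ¬(Q ∨ Q)) ∨ ((Q ⊃ ¬Q) ∨ (P ⊃ (R ≡ Q))) = 0 ∨ 5 = 5
((¬(Q ⊃ R) ⊃ (R ⊃ (P ≡ R))) ≡ (¬¬(P ⊃ Q) ⊃ ((R ≡ P) ⊃ (Q ∨ R)))) ⊃ (((R ∨ (Q ∨ P)) ≡ ¬(Q ∨ Q)) ∨ ((Q ⊃ ¬Q) ∨ (P ⊃ (R ≡ Q)))) = 5 ⊃ 5 = 5

5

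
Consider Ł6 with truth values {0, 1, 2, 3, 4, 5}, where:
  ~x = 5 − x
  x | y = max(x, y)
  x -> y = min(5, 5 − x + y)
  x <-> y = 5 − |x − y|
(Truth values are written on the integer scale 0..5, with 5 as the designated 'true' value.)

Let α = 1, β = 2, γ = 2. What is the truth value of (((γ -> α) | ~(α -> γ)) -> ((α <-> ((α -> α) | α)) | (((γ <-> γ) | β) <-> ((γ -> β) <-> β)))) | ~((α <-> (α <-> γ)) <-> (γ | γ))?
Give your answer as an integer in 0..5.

γ -> α = 2 -> 1 = 4
α -> γ = 1 -> 2 = 5
~(α -> γ) = ~5 = 0
(γ -> α) | ~(α -> γ) = 4 | 0 = 4
α -> α = 1 -> 1 = 5
(α -> α) | α = 5 | 1 = 5
α <-> ((α -> α) | α) = 1 <-> 5 = 1
γ <-> γ = 2 <-> 2 = 5
(γ <-> γ) | β = 5 | 2 = 5
γ -> β = 2 -> 2 = 5
(γ -> β) <-> β = 5 <-> 2 = 2
((γ <-> γ) | β) <-> ((γ -> β) <-> β) = 5 <-> 2 = 2
(α <-> ((α -> α) | α)) | (((γ <-> γ) | β) <-> ((γ -> β) <-> β)) = 1 | 2 = 2
((γ -> α) | ~(α -> γ)) -> ((α <-> ((α -> α) | α)) | (((γ <-> γ) | β) <-> ((γ -> β) <-> β))) = 4 -> 2 = 3
α <-> γ = 1 <-> 2 = 4
α <-> (α <-> γ) = 1 <-> 4 = 2
γ | γ = 2 | 2 = 2
(α <-> (α <-> γ)) <-> (γ | γ) = 2 <-> 2 = 5
~((α <-> (α <-> γ)) <-> (γ | γ)) = ~5 = 0
(((γ -> α) | ~(α -> γ)) -> ((α <-> ((α -> α) | α)) | (((γ <-> γ) | β) <-> ((γ -> β) <-> β)))) | ~((α <-> (α <-> γ)) <-> (γ | γ)) = 3 | 0 = 3

3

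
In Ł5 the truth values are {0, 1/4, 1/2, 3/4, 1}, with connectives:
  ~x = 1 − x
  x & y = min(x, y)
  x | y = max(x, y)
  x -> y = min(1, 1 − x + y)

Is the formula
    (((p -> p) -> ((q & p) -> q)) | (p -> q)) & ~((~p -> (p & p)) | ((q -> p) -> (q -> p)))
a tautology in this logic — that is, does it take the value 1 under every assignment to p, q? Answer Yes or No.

Counterexample: take p = 0, q = 0.
p -> p = 0 -> 0 = 1
q & p = 0 & 0 = 0
(q & p) -> q = 0 -> 0 = 1
(p -> p) -> ((q & p) -> q) = 1 -> 1 = 1
p -> q = 0 -> 0 = 1
((p -> p) -> ((q & p) -> q)) | (p -> q) = 1 | 1 = 1
~p = ~0 = 1
p & p = 0 & 0 = 0
~p -> (p & p) = 1 -> 0 = 0
q -> p = 0 -> 0 = 1
q -> p = 0 -> 0 = 1
(q -> p) -> (q -> p) = 1 -> 1 = 1
(~p -> (p & p)) | ((q -> p) -> (q -> p)) = 0 | 1 = 1
~((~p -> (p & p)) | ((q -> p) -> (q -> p))) = ~1 = 0
(((p -> p) -> ((q & p) -> q)) | (p -> q)) & ~((~p -> (p & p)) | ((q -> p) -> (q -> p))) = 1 & 0 = 0
This gives 0 ≠ 1.

No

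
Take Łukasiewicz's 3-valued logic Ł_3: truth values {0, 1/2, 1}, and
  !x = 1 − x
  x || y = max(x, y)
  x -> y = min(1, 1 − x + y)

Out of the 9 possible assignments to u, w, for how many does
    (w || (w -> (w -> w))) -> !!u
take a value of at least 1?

3

u = 0, w = 0 ↦ 0  <
u = 0, w = 1/2 ↦ 0  <
u = 0, w = 1 ↦ 0  <
u = 1/2, w = 0 ↦ 1/2  <
u = 1/2, w = 1/2 ↦ 1/2  <
u = 1/2, w = 1 ↦ 1/2  <
u = 1, w = 0 ↦ 1  ≥
u = 1, w = 1/2 ↦ 1  ≥
u = 1, w = 1 ↦ 1  ≥
So 3 of the 9 assignments meet the threshold.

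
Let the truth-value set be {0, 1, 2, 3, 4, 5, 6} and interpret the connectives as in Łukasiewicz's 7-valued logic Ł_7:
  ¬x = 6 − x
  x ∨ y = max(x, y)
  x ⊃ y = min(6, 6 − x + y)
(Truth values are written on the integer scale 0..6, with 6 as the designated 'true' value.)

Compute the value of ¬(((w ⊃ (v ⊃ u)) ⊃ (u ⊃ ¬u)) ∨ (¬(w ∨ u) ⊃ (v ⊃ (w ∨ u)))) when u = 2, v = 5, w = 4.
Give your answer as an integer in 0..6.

v ⊃ u = 5 ⊃ 2 = 3
w ⊃ (v ⊃ u) = 4 ⊃ 3 = 5
¬u = ¬2 = 4
u ⊃ ¬u = 2 ⊃ 4 = 6
(w ⊃ (v ⊃ u)) ⊃ (u ⊃ ¬u) = 5 ⊃ 6 = 6
w ∨ u = 4 ∨ 2 = 4
¬(w ∨ u) = ¬4 = 2
w ∨ u = 4 ∨ 2 = 4
v ⊃ (w ∨ u) = 5 ⊃ 4 = 5
¬(w ∨ u) ⊃ (v ⊃ (w ∨ u)) = 2 ⊃ 5 = 6
((w ⊃ (v ⊃ u)) ⊃ (u ⊃ ¬u)) ∨ (¬(w ∨ u) ⊃ (v ⊃ (w ∨ u))) = 6 ∨ 6 = 6
¬(((w ⊃ (v ⊃ u)) ⊃ (u ⊃ ¬u)) ∨ (¬(w ∨ u) ⊃ (v ⊃ (w ∨ u)))) = ¬6 = 0

0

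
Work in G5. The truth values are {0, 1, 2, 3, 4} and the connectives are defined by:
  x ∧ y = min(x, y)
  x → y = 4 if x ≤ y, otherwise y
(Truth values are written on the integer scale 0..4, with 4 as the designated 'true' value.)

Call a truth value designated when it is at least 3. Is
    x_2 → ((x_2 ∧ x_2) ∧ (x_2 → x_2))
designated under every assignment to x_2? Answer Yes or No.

Yes

x_2 = 0 ↦ 4
x_2 = 1 ↦ 4
x_2 = 2 ↦ 4
x_2 = 3 ↦ 4
x_2 = 4 ↦ 4
Every assignment gives a value ≥ 3.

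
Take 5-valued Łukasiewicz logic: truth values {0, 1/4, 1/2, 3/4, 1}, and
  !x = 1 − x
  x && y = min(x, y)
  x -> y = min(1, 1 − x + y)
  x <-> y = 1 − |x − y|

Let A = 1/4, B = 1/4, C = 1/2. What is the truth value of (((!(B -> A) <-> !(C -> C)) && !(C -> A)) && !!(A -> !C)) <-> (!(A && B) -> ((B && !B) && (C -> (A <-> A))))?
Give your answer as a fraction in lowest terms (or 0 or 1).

B -> A = 1/4 -> 1/4 = 1
!(B -> A) = !1 = 0
C -> C = 1/2 -> 1/2 = 1
!(C -> C) = !1 = 0
!(B -> A) <-> !(C -> C) = 0 <-> 0 = 1
C -> A = 1/2 -> 1/4 = 3/4
!(C -> A) = !3/4 = 1/4
(!(B -> A) <-> !(C -> C)) && !(C -> A) = 1 && 1/4 = 1/4
!C = !1/2 = 1/2
A -> !C = 1/4 -> 1/2 = 1
!(A -> !C) = !1 = 0
!!(A -> !C) = !0 = 1
((!(B -> A) <-> !(C -> C)) && !(C -> A)) && !!(A -> !C) = 1/4 && 1 = 1/4
A && B = 1/4 && 1/4 = 1/4
!(A && B) = !1/4 = 3/4
!B = !1/4 = 3/4
B && !B = 1/4 && 3/4 = 1/4
A <-> A = 1/4 <-> 1/4 = 1
C -> (A <-> A) = 1/2 -> 1 = 1
(B && !B) && (C -> (A <-> A)) = 1/4 && 1 = 1/4
!(A && B) -> ((B && !B) && (C -> (A <-> A))) = 3/4 -> 1/4 = 1/2
(((!(B -> A) <-> !(C -> C)) && !(C -> A)) && !!(A -> !C)) <-> (!(A && B) -> ((B && !B) && (C -> (A <-> A)))) = 1/4 <-> 1/2 = 3/4

3/4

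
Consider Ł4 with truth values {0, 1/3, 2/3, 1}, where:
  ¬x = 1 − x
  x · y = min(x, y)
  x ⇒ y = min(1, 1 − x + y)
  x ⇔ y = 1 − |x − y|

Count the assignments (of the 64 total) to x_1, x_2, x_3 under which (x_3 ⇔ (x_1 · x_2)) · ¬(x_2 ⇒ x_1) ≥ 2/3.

value 1: 1 assignment (counts)
value 2/3: 6 assignments (counts)
value 1/3: 14 assignments
value 0: 43 assignments
So 7 of the 64 assignments meet the threshold.

7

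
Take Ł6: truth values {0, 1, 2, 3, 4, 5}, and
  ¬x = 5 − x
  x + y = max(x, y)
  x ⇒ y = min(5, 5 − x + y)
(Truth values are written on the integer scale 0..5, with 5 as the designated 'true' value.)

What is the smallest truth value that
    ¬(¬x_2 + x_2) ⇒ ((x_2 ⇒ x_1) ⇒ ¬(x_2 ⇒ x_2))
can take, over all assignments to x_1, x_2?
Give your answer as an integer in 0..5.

3

Take x_1 = 2, x_2 = 2:
¬x_2 = ¬2 = 3
¬x_2 + x_2 = 3 + 2 = 3
¬(¬x_2 + x_2) = ¬3 = 2
x_2 ⇒ x_1 = 2 ⇒ 2 = 5
x_2 ⇒ x_2 = 2 ⇒ 2 = 5
¬(x_2 ⇒ x_2) = ¬5 = 0
(x_2 ⇒ x_1) ⇒ ¬(x_2 ⇒ x_2) = 5 ⇒ 0 = 0
¬(¬x_2 + x_2) ⇒ ((x_2 ⇒ x_1) ⇒ ¬(x_2 ⇒ x_2)) = 2 ⇒ 0 = 3
No assignment yields a value below 3, so this is the minimum.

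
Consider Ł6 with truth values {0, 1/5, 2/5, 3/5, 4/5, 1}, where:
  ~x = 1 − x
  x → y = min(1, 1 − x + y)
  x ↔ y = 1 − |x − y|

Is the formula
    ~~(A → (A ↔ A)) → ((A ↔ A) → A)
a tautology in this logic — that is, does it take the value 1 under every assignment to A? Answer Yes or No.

No

Counterexample: take A = 0.
A ↔ A = 0 ↔ 0 = 1
A → (A ↔ A) = 0 → 1 = 1
~(A → (A ↔ A)) = ~1 = 0
~~(A → (A ↔ A)) = ~0 = 1
A ↔ A = 0 ↔ 0 = 1
(A ↔ A) → A = 1 → 0 = 0
~~(A → (A ↔ A)) → ((A ↔ A) → A) = 1 → 0 = 0
This gives 0 ≠ 1.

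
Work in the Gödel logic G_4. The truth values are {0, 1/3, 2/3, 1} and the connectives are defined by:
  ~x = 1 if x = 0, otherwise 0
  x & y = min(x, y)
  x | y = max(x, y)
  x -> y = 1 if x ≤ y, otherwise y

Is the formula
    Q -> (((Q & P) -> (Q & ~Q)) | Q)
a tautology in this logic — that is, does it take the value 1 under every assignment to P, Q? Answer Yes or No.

P = 0, Q = 0 ↦ 1
P = 0, Q = 1/3 ↦ 1
P = 0, Q = 2/3 ↦ 1
P = 0, Q = 1 ↦ 1
P = 1/3, Q = 0 ↦ 1
P = 1/3, Q = 1/3 ↦ 1
P = 1/3, Q = 2/3 ↦ 1
P = 1/3, Q = 1 ↦ 1
P = 2/3, Q = 0 ↦ 1
P = 2/3, Q = 1/3 ↦ 1
P = 2/3, Q = 2/3 ↦ 1
P = 2/3, Q = 1 ↦ 1
P = 1, Q = 0 ↦ 1
P = 1, Q = 1/3 ↦ 1
P = 1, Q = 2/3 ↦ 1
P = 1, Q = 1 ↦ 1
Every assignment gives a value ≥ 1.

Yes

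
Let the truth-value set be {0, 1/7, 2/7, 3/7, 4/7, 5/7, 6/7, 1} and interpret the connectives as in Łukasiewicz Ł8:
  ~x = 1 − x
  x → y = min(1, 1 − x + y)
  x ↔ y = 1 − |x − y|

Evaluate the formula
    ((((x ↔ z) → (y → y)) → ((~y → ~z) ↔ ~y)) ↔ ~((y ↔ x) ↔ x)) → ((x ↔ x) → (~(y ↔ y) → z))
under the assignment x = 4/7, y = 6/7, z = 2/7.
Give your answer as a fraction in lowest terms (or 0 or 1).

1

x ↔ z = 4/7 ↔ 2/7 = 5/7
y → y = 6/7 → 6/7 = 1
(x ↔ z) → (y → y) = 5/7 → 1 = 1
~y = ~6/7 = 1/7
~z = ~2/7 = 5/7
~y → ~z = 1/7 → 5/7 = 1
~y = ~6/7 = 1/7
(~y → ~z) ↔ ~y = 1 ↔ 1/7 = 1/7
((x ↔ z) → (y → y)) → ((~y → ~z) ↔ ~y) = 1 → 1/7 = 1/7
y ↔ x = 6/7 ↔ 4/7 = 5/7
(y ↔ x) ↔ x = 5/7 ↔ 4/7 = 6/7
~((y ↔ x) ↔ x) = ~6/7 = 1/7
(((x ↔ z) → (y → y)) → ((~y → ~z) ↔ ~y)) ↔ ~((y ↔ x) ↔ x) = 1/7 ↔ 1/7 = 1
x ↔ x = 4/7 ↔ 4/7 = 1
y ↔ y = 6/7 ↔ 6/7 = 1
~(y ↔ y) = ~1 = 0
~(y ↔ y) → z = 0 → 2/7 = 1
(x ↔ x) → (~(y ↔ y) → z) = 1 → 1 = 1
((((x ↔ z) → (y → y)) → ((~y → ~z) ↔ ~y)) ↔ ~((y ↔ x) ↔ x)) → ((x ↔ x) → (~(y ↔ y) → z)) = 1 → 1 = 1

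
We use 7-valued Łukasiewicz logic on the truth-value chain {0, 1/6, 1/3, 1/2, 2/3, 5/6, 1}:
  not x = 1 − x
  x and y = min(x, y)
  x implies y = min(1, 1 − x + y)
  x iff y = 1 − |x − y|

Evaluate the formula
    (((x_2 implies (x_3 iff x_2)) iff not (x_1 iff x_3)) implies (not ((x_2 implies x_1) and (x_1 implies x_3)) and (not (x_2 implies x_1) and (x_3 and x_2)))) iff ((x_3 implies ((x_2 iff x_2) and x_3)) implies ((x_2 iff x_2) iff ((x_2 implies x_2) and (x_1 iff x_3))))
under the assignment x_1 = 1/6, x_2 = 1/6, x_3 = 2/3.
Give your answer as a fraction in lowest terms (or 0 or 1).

x_3 iff x_2 = 2/3 iff 1/6 = 1/2
x_2 implies (x_3 iff x_2) = 1/6 implies 1/2 = 1
x_1 iff x_3 = 1/6 iff 2/3 = 1/2
not (x_1 iff x_3) = not 1/2 = 1/2
(x_2 implies (x_3 iff x_2)) iff not (x_1 iff x_3) = 1 iff 1/2 = 1/2
x_2 implies x_1 = 1/6 implies 1/6 = 1
x_1 implies x_3 = 1/6 implies 2/3 = 1
(x_2 implies x_1) and (x_1 implies x_3) = 1 and 1 = 1
not ((x_2 implies x_1) and (x_1 implies x_3)) = not 1 = 0
x_2 implies x_1 = 1/6 implies 1/6 = 1
not (x_2 implies x_1) = not 1 = 0
x_3 and x_2 = 2/3 and 1/6 = 1/6
not (x_2 implies x_1) and (x_3 and x_2) = 0 and 1/6 = 0
not ((x_2 implies x_1) and (x_1 implies x_3)) and (not (x_2 implies x_1) and (x_3 and x_2)) = 0 and 0 = 0
((x_2 implies (x_3 iff x_2)) iff not (x_1 iff x_3)) implies (not ((x_2 implies x_1) and (x_1 implies x_3)) and (not (x_2 implies x_1) and (x_3 and x_2))) = 1/2 implies 0 = 1/2
x_2 iff x_2 = 1/6 iff 1/6 = 1
(x_2 iff x_2) and x_3 = 1 and 2/3 = 2/3
x_3 implies ((x_2 iff x_2) and x_3) = 2/3 implies 2/3 = 1
x_2 iff x_2 = 1/6 iff 1/6 = 1
x_2 implies x_2 = 1/6 implies 1/6 = 1
x_1 iff x_3 = 1/6 iff 2/3 = 1/2
(x_2 implies x_2) and (x_1 iff x_3) = 1 and 1/2 = 1/2
(x_2 iff x_2) iff ((x_2 implies x_2) and (x_1 iff x_3)) = 1 iff 1/2 = 1/2
(x_3 implies ((x_2 iff x_2) and x_3)) implies ((x_2 iff x_2) iff ((x_2 implies x_2) and (x_1 iff x_3))) = 1 implies 1/2 = 1/2
(((x_2 implies (x_3 iff x_2)) iff not (x_1 iff x_3)) implies (not ((x_2 implies x_1) and (x_1 implies x_3)) and (not (x_2 implies x_1) and (x_3 and x_2)))) iff ((x_3 implies ((x_2 iff x_2) and x_3)) implies ((x_2 iff x_2) iff ((x_2 implies x_2) and (x_1 iff x_3)))) = 1/2 iff 1/2 = 1

1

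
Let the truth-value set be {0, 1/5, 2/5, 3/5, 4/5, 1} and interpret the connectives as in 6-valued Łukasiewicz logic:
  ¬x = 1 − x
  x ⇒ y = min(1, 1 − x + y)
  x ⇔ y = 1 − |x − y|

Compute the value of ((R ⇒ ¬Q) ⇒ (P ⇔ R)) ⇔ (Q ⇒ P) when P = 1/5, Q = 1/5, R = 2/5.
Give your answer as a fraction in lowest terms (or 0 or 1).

4/5

¬Q = ¬1/5 = 4/5
R ⇒ ¬Q = 2/5 ⇒ 4/5 = 1
P ⇔ R = 1/5 ⇔ 2/5 = 4/5
(R ⇒ ¬Q) ⇒ (P ⇔ R) = 1 ⇒ 4/5 = 4/5
Q ⇒ P = 1/5 ⇒ 1/5 = 1
((R ⇒ ¬Q) ⇒ (P ⇔ R)) ⇔ (Q ⇒ P) = 4/5 ⇔ 1 = 4/5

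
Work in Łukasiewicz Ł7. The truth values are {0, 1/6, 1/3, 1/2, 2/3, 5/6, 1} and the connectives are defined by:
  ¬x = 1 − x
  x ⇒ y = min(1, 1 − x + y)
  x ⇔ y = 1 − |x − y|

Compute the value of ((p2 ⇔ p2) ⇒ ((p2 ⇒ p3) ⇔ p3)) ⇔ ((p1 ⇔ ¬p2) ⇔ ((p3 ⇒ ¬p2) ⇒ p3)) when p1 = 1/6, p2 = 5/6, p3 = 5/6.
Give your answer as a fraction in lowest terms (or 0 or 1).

p2 ⇔ p2 = 5/6 ⇔ 5/6 = 1
p2 ⇒ p3 = 5/6 ⇒ 5/6 = 1
(p2 ⇒ p3) ⇔ p3 = 1 ⇔ 5/6 = 5/6
(p2 ⇔ p2) ⇒ ((p2 ⇒ p3) ⇔ p3) = 1 ⇒ 5/6 = 5/6
¬p2 = ¬5/6 = 1/6
p1 ⇔ ¬p2 = 1/6 ⇔ 1/6 = 1
¬p2 = ¬5/6 = 1/6
p3 ⇒ ¬p2 = 5/6 ⇒ 1/6 = 1/3
(p3 ⇒ ¬p2) ⇒ p3 = 1/3 ⇒ 5/6 = 1
(p1 ⇔ ¬p2) ⇔ ((p3 ⇒ ¬p2) ⇒ p3) = 1 ⇔ 1 = 1
((p2 ⇔ p2) ⇒ ((p2 ⇒ p3) ⇔ p3)) ⇔ ((p1 ⇔ ¬p2) ⇔ ((p3 ⇒ ¬p2) ⇒ p3)) = 5/6 ⇔ 1 = 5/6

5/6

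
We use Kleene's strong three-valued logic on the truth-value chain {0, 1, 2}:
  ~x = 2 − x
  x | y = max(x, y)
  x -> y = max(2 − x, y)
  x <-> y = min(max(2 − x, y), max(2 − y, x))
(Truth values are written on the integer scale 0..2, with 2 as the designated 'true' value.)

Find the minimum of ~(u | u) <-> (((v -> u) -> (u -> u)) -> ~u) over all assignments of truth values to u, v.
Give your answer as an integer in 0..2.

Take u = 1, v = 0:
u | u = 1 | 1 = 1
~(u | u) = ~1 = 1
v -> u = 0 -> 1 = 2
u -> u = 1 -> 1 = 1
(v -> u) -> (u -> u) = 2 -> 1 = 1
~u = ~1 = 1
((v -> u) -> (u -> u)) -> ~u = 1 -> 1 = 1
~(u | u) <-> (((v -> u) -> (u -> u)) -> ~u) = 1 <-> 1 = 1
No assignment yields a value below 1, so this is the minimum.

1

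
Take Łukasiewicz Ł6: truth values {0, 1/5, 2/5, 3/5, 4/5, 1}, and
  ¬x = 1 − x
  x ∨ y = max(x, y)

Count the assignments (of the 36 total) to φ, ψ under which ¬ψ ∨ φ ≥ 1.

value 1: 11 assignments (counts)
value 4/5: 9 assignments
value 3/5: 7 assignments
value 2/5: 5 assignments
value 1/5: 3 assignments
value 0: 1 assignment
So 11 of the 36 assignments meet the threshold.

11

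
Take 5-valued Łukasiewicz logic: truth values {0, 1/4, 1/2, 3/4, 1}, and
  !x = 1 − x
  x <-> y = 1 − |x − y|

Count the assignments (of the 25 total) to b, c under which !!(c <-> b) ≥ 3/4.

value 1: 5 assignments (counts)
value 3/4: 8 assignments (counts)
value 1/2: 6 assignments
value 1/4: 4 assignments
value 0: 2 assignments
So 13 of the 25 assignments meet the threshold.

13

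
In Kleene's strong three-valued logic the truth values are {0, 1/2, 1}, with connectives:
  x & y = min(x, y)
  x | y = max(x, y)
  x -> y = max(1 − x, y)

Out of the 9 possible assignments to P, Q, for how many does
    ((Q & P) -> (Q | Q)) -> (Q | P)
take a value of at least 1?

P = 0, Q = 0 ↦ 0  <
P = 0, Q = 1/2 ↦ 1/2  <
P = 0, Q = 1 ↦ 1  ≥
P = 1/2, Q = 0 ↦ 1/2  <
P = 1/2, Q = 1/2 ↦ 1/2  <
P = 1/2, Q = 1 ↦ 1  ≥
P = 1, Q = 0 ↦ 1  ≥
P = 1, Q = 1/2 ↦ 1  ≥
P = 1, Q = 1 ↦ 1  ≥
So 5 of the 9 assignments meet the threshold.

5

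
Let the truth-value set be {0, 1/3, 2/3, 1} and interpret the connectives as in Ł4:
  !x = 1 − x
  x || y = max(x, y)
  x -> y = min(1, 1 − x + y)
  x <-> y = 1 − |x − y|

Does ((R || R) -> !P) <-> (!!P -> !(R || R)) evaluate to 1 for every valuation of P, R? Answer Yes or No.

P = 0, R = 0 ↦ 1
P = 0, R = 1/3 ↦ 1
P = 0, R = 2/3 ↦ 1
P = 0, R = 1 ↦ 1
P = 1/3, R = 0 ↦ 1
P = 1/3, R = 1/3 ↦ 1
P = 1/3, R = 2/3 ↦ 1
P = 1/3, R = 1 ↦ 1
P = 2/3, R = 0 ↦ 1
P = 2/3, R = 1/3 ↦ 1
P = 2/3, R = 2/3 ↦ 1
P = 2/3, R = 1 ↦ 1
P = 1, R = 0 ↦ 1
P = 1, R = 1/3 ↦ 1
P = 1, R = 2/3 ↦ 1
P = 1, R = 1 ↦ 1
Every assignment gives a value ≥ 1.

Yes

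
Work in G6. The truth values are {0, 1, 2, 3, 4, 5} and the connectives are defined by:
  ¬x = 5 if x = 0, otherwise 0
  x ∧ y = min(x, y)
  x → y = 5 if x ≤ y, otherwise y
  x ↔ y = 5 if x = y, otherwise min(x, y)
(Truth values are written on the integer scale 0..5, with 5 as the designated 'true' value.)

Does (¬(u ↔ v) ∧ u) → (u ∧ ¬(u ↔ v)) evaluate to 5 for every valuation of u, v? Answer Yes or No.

Yes

At u = 2, v = 1, for instance:
u ↔ v = 2 ↔ 1 = 1
¬(u ↔ v) = ¬1 = 0
¬(u ↔ v) ∧ u = 0 ∧ 2 = 0
u ∧ ¬(u ↔ v) = 2 ∧ 0 = 0
(¬(u ↔ v) ∧ u) → (u ∧ ¬(u ↔ v)) = 0 → 0 = 5
and checking the remaining 35 assignments likewise gives ≥ 5 in every case.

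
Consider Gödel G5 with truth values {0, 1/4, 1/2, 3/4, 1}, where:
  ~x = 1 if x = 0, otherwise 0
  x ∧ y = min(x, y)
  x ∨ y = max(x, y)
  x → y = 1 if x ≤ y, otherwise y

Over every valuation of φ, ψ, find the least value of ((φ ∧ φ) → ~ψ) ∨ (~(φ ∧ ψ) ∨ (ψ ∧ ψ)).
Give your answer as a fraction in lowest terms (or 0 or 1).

1/4

Take φ = 1/4, ψ = 1/4:
φ ∧ φ = 1/4 ∧ 1/4 = 1/4
~ψ = ~1/4 = 0
(φ ∧ φ) → ~ψ = 1/4 → 0 = 0
φ ∧ ψ = 1/4 ∧ 1/4 = 1/4
~(φ ∧ ψ) = ~1/4 = 0
ψ ∧ ψ = 1/4 ∧ 1/4 = 1/4
~(φ ∧ ψ) ∨ (ψ ∧ ψ) = 0 ∨ 1/4 = 1/4
((φ ∧ φ) → ~ψ) ∨ (~(φ ∧ ψ) ∨ (ψ ∧ ψ)) = 0 ∨ 1/4 = 1/4
No assignment yields a value below 1/4, so this is the minimum.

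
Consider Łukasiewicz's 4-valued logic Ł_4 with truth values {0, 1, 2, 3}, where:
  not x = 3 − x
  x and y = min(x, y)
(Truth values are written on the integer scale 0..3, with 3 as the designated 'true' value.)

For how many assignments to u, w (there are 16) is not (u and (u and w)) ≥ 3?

7

u = 0, w = 0 ↦ 3  ≥
u = 0, w = 1 ↦ 3  ≥
u = 0, w = 2 ↦ 3  ≥
u = 0, w = 3 ↦ 3  ≥
u = 1, w = 0 ↦ 3  ≥
u = 1, w = 1 ↦ 2  <
u = 1, w = 2 ↦ 2  <
u = 1, w = 3 ↦ 2  <
u = 2, w = 0 ↦ 3  ≥
u = 2, w = 1 ↦ 2  <
u = 2, w = 2 ↦ 1  <
u = 2, w = 3 ↦ 1  <
u = 3, w = 0 ↦ 3  ≥
u = 3, w = 1 ↦ 2  <
u = 3, w = 2 ↦ 1  <
u = 3, w = 3 ↦ 0  <
So 7 of the 16 assignments meet the threshold.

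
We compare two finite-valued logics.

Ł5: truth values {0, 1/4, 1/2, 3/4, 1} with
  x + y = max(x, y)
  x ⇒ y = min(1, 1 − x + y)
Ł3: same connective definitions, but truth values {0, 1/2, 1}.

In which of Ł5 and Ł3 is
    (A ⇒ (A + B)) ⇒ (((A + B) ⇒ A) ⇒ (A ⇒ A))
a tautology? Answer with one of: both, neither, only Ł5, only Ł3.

both

In Ł5: every assignment gives 1 — tautology.
In Ł3: every assignment gives 1 — tautology.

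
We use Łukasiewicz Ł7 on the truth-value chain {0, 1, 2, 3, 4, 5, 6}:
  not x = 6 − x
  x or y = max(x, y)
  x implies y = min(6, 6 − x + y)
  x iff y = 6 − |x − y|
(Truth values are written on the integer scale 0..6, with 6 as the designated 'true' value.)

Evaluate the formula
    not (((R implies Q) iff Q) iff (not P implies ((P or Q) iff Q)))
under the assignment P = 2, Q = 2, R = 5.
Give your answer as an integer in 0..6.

1

R implies Q = 5 implies 2 = 3
(R implies Q) iff Q = 3 iff 2 = 5
not P = not 2 = 4
P or Q = 2 or 2 = 2
(P or Q) iff Q = 2 iff 2 = 6
not P implies ((P or Q) iff Q) = 4 implies 6 = 6
((R implies Q) iff Q) iff (not P implies ((P or Q) iff Q)) = 5 iff 6 = 5
not (((R implies Q) iff Q) iff (not P implies ((P or Q) iff Q))) = not 5 = 1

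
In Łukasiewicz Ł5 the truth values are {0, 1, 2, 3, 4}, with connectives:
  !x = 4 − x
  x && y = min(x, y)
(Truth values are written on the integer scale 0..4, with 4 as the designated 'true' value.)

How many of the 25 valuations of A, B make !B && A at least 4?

1

value 4: 1 assignment (counts)
value 3: 3 assignments
value 2: 5 assignments
value 1: 7 assignments
value 0: 9 assignments
So 1 of the 25 assignments meets the threshold.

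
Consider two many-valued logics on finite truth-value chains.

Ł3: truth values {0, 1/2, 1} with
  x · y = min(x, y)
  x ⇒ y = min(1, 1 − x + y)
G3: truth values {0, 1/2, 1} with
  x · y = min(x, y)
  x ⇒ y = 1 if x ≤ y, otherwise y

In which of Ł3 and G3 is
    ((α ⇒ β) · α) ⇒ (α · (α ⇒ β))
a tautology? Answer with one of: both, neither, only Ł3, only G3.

both

In Ł3: every assignment gives 1 — tautology.
In G3: every assignment gives 1 — tautology.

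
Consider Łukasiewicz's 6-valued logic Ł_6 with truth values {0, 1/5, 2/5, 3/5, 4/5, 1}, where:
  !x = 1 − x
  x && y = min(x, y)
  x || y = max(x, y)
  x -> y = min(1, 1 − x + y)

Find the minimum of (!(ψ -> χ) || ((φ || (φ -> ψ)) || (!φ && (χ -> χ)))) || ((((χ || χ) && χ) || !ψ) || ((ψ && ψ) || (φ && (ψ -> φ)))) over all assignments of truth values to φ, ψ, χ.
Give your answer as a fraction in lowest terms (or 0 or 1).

4/5

Take φ = 2/5, ψ = 1/5, χ = 0:
ψ -> χ = 1/5 -> 0 = 4/5
!(ψ -> χ) = !4/5 = 1/5
φ -> ψ = 2/5 -> 1/5 = 4/5
φ || (φ -> ψ) = 2/5 || 4/5 = 4/5
!φ = !2/5 = 3/5
χ -> χ = 0 -> 0 = 1
!φ && (χ -> χ) = 3/5 && 1 = 3/5
(φ || (φ -> ψ)) || (!φ && (χ -> χ)) = 4/5 || 3/5 = 4/5
!(ψ -> χ) || ((φ || (φ -> ψ)) || (!φ && (χ -> χ))) = 1/5 || 4/5 = 4/5
χ || χ = 0 || 0 = 0
(χ || χ) && χ = 0 && 0 = 0
!ψ = !1/5 = 4/5
((χ || χ) && χ) || !ψ = 0 || 4/5 = 4/5
ψ && ψ = 1/5 && 1/5 = 1/5
ψ -> φ = 1/5 -> 2/5 = 1
φ && (ψ -> φ) = 2/5 && 1 = 2/5
(ψ && ψ) || (φ && (ψ -> φ)) = 1/5 || 2/5 = 2/5
(((χ || χ) && χ) || !ψ) || ((ψ && ψ) || (φ && (ψ -> φ))) = 4/5 || 2/5 = 4/5
(!(ψ -> χ) || ((φ || (φ -> ψ)) || (!φ && (χ -> χ)))) || ((((χ || χ) && χ) || !ψ) || ((ψ && ψ) || (φ && (ψ -> φ)))) = 4/5 || 4/5 = 4/5
No assignment yields a value below 4/5, so this is the minimum.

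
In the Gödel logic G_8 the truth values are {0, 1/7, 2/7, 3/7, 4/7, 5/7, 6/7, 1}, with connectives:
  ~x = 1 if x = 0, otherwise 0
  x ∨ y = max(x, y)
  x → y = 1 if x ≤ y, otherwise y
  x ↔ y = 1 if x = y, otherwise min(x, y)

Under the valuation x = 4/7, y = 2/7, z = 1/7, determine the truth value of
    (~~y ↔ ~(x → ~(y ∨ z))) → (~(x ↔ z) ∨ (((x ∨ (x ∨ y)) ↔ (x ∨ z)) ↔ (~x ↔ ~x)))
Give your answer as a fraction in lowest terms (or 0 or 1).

1

~y = ~2/7 = 0
~~y = ~0 = 1
y ∨ z = 2/7 ∨ 1/7 = 2/7
~(y ∨ z) = ~2/7 = 0
x → ~(y ∨ z) = 4/7 → 0 = 0
~(x → ~(y ∨ z)) = ~0 = 1
~~y ↔ ~(x → ~(y ∨ z)) = 1 ↔ 1 = 1
x ↔ z = 4/7 ↔ 1/7 = 1/7
~(x ↔ z) = ~1/7 = 0
x ∨ y = 4/7 ∨ 2/7 = 4/7
x ∨ (x ∨ y) = 4/7 ∨ 4/7 = 4/7
x ∨ z = 4/7 ∨ 1/7 = 4/7
(x ∨ (x ∨ y)) ↔ (x ∨ z) = 4/7 ↔ 4/7 = 1
~x = ~4/7 = 0
~x = ~4/7 = 0
~x ↔ ~x = 0 ↔ 0 = 1
((x ∨ (x ∨ y)) ↔ (x ∨ z)) ↔ (~x ↔ ~x) = 1 ↔ 1 = 1
~(x ↔ z) ∨ (((x ∨ (x ∨ y)) ↔ (x ∨ z)) ↔ (~x ↔ ~x)) = 0 ∨ 1 = 1
(~~y ↔ ~(x → ~(y ∨ z))) → (~(x ↔ z) ∨ (((x ∨ (x ∨ y)) ↔ (x ∨ z)) ↔ (~x ↔ ~x))) = 1 → 1 = 1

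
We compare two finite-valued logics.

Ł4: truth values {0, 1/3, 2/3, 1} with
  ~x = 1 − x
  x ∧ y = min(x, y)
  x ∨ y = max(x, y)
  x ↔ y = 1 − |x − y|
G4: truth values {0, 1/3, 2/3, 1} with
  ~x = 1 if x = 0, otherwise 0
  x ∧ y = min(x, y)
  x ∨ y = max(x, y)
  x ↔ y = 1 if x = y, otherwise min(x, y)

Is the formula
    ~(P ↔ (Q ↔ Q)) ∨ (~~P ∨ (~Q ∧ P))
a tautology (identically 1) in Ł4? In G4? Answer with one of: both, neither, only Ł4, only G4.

In Ł4: at P = 1/3, Q = 0 the value is 2/3 — not a tautology.
In G4: every assignment gives 1 — tautology.

only G4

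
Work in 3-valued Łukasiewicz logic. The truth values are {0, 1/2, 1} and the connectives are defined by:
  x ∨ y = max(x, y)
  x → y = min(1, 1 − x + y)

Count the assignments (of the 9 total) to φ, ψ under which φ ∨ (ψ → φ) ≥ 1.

6

φ = 0, ψ = 0 ↦ 1  ≥
φ = 0, ψ = 1/2 ↦ 1/2  <
φ = 0, ψ = 1 ↦ 0  <
φ = 1/2, ψ = 0 ↦ 1  ≥
φ = 1/2, ψ = 1/2 ↦ 1  ≥
φ = 1/2, ψ = 1 ↦ 1/2  <
φ = 1, ψ = 0 ↦ 1  ≥
φ = 1, ψ = 1/2 ↦ 1  ≥
φ = 1, ψ = 1 ↦ 1  ≥
So 6 of the 9 assignments meet the threshold.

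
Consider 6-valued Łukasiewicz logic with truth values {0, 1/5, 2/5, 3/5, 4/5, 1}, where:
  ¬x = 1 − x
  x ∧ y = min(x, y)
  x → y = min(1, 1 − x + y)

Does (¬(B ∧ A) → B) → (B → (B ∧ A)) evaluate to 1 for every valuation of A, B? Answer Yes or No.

Counterexample: take A = 0, B = 3/5.
B ∧ A = 3/5 ∧ 0 = 0
¬(B ∧ A) = ¬0 = 1
¬(B ∧ A) → B = 1 → 3/5 = 3/5
B ∧ A = 3/5 ∧ 0 = 0
B → (B ∧ A) = 3/5 → 0 = 2/5
(¬(B ∧ A) → B) → (B → (B ∧ A)) = 3/5 → 2/5 = 4/5
This gives 4/5 ≠ 1.

No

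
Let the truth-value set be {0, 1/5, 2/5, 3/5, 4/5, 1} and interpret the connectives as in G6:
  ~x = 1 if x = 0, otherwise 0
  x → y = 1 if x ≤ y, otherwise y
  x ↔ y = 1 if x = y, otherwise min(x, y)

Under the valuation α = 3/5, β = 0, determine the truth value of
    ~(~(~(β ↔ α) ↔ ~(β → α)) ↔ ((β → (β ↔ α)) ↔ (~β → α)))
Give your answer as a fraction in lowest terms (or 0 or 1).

β ↔ α = 0 ↔ 3/5 = 0
~(β ↔ α) = ~0 = 1
β → α = 0 → 3/5 = 1
~(β → α) = ~1 = 0
~(β ↔ α) ↔ ~(β → α) = 1 ↔ 0 = 0
~(~(β ↔ α) ↔ ~(β → α)) = ~0 = 1
β ↔ α = 0 ↔ 3/5 = 0
β → (β ↔ α) = 0 → 0 = 1
~β = ~0 = 1
~β → α = 1 → 3/5 = 3/5
(β → (β ↔ α)) ↔ (~β → α) = 1 ↔ 3/5 = 3/5
~(~(β ↔ α) ↔ ~(β → α)) ↔ ((β → (β ↔ α)) ↔ (~β → α)) = 1 ↔ 3/5 = 3/5
~(~(~(β ↔ α) ↔ ~(β → α)) ↔ ((β → (β ↔ α)) ↔ (~β → α))) = ~3/5 = 0

0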